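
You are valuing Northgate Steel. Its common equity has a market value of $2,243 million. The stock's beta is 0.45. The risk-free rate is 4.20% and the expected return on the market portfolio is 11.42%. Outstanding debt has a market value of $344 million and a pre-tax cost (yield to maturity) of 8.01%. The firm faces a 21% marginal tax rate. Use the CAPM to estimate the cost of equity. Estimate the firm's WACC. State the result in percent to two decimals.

Market risk premium = 11.42% − 4.2% = 7.22%.
Cost of equity via CAPM: Re = 4.2% + 0.45 × 7.22% = 7.4490%.
Total capital V = 2243 + 344 = 2587.
Equity: weight = 2243/2587 = 0.8670; cost = 7.449%.
Debt: weight = 344/2587 = 0.1330; after-tax cost = 8.01% × (1 − 21%) = 6.3279%.
WACC = 0.8670 × 7.4490% + 0.1330 × 6.3279% = 7.2999%.

7.30%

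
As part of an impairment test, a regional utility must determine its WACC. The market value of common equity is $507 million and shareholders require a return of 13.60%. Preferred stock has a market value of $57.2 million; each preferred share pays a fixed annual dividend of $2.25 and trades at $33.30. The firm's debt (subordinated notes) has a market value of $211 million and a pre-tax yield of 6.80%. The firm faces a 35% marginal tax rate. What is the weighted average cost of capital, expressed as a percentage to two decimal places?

Cost of preferred: Rp = 2.25 / 33.3 = 6.7568%.
Total capital V = 507 + 57.2 + 211 = 775.2.
Equity: weight = 507/775.2 = 0.6540; cost = 13.6%.
Preferred: weight = 57.2/775.2 = 0.0738; cost = 6.7568%.
Subordinated notes: weight = 211/775.2 = 0.2722; after-tax cost = 6.8% × (1 − 35%) = 4.4200%.
WACC = 0.6540 × 13.6000% + 0.0738 × 6.7568% + 0.2722 × 4.4200% = 10.5964%.

10.60%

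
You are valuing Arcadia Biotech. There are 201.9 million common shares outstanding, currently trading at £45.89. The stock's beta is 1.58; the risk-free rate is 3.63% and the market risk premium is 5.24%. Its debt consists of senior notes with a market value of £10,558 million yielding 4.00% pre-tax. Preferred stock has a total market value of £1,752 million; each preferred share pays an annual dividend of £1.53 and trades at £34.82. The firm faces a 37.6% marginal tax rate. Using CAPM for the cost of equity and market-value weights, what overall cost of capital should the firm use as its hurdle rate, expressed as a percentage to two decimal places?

Cost of equity via CAPM: Re = 3.63% + 1.58 × 5.24% = 11.9092%.
Cost of preferred: Rp = 1.53 / 34.82 = 4.3940%.
Market value of equity E = 45.89 × 201.9m = 9265.191m.
Total capital V = 9265.191 + 1752 + 10558 = 21575.191.
Equity: weight = 9265.191/21575.191 = 0.4294; cost = 11.9092%.
Preferred: weight = 1752/21575.191 = 0.0812; cost = 4.394%.
Senior notes: weight = 10558/21575.191 = 0.4894; after-tax cost = 4% × (1 − 37.6%) = 2.4960%.
WACC = 0.4294 × 11.9092% + 0.0812 × 4.3940% + 0.4894 × 2.4960% = 6.6925%.

6.69%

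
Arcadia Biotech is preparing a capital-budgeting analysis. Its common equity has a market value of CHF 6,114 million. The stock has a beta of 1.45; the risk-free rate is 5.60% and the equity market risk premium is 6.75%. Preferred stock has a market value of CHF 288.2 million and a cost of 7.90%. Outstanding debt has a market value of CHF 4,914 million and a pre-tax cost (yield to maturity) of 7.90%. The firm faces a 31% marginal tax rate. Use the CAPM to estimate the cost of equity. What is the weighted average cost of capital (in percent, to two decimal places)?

10.88%

Cost of equity via CAPM: Re = 5.6% + 1.45 × 6.75% = 15.3875%.
Total capital V = 6114 + 288.2 + 4914 = 11316.2.
Equity: weight = 6114/11316.2 = 0.5403; cost = 15.3875%.
Preferred: weight = 288.2/11316.2 = 0.0255; cost = 7.9%.
Debt: weight = 4914/11316.2 = 0.4342; after-tax cost = 7.9% × (1 − 31%) = 5.4510%.
WACC = 0.5403 × 15.3875% + 0.0255 × 7.9000% + 0.4342 × 5.4510% = 10.8819%.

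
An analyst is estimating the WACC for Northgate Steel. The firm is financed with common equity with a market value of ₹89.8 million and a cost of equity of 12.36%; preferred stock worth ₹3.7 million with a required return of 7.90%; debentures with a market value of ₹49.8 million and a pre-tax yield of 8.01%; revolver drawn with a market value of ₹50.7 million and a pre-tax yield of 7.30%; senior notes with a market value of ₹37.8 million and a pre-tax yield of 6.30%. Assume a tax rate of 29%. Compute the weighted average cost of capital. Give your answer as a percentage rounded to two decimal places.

Total capital V = 89.8 + 3.7 + 49.8 + 50.7 + 37.8 = 231.8.
Equity: weight = 89.8/231.8 = 0.3874; cost = 12.36%.
Preferred: weight = 3.7/231.8 = 0.0160; cost = 7.9%.
Debentures: weight = 49.8/231.8 = 0.2148; after-tax cost = 8.01% × (1 − 29%) = 5.6871%.
Revolver drawn: weight = 50.7/231.8 = 0.2187; after-tax cost = 7.3% × (1 − 29%) = 5.1830%.
Senior notes: weight = 37.8/231.8 = 0.1631; after-tax cost = 6.3% × (1 − 29%) = 4.4730%.
WACC = 0.3874 × 12.3600% + 0.0160 × 7.9000% + 0.2148 × 5.6871% + 0.2187 × 5.1830% + 0.1631 × 4.4730% = 7.9993%.

8.00%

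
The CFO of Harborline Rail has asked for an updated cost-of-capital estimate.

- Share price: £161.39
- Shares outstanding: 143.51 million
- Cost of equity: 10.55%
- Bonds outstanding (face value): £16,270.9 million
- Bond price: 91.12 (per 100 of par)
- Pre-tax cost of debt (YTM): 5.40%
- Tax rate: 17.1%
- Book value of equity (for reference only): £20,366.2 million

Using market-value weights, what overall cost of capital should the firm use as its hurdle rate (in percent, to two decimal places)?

Market value of equity E = 161.39 × 143.51m = 23161.0789m. Market value of debt D = 16270.9m × 91.12/100 = 14826.04408m.
Total capital V = 23161.0789 + 14826.04408 = 37987.12298.
Equity: weight = 23161.0789/37987.12298 = 0.6097; cost = 10.55%.
Bonds outstanding: weight = 14826.04408/37987.12298 = 0.3903; after-tax cost = 5.4% × (1 − 17.1%) = 4.4766%.
WACC = 0.6097 × 10.5500% + 0.3903 × 4.4766% = 8.1796%.

8.18%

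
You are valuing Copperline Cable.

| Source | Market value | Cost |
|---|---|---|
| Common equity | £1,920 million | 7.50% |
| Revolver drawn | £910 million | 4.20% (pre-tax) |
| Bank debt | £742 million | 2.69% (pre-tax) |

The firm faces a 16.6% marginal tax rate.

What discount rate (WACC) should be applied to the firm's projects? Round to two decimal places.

Total capital V = 1920 + 910 + 742 = 3572.
Equity: weight = 1920/3572 = 0.5375; cost = 7.5%.
Revolver drawn: weight = 910/3572 = 0.2548; after-tax cost = 4.2% × (1 − 16.6%) = 3.5028%.
Bank debt: weight = 742/3572 = 0.2077; after-tax cost = 2.69% × (1 − 16.6%) = 2.2435%.
WACC = 0.5375 × 7.5000% + 0.2548 × 3.5028% + 0.2077 × 2.2435% = 5.3898%.

5.39%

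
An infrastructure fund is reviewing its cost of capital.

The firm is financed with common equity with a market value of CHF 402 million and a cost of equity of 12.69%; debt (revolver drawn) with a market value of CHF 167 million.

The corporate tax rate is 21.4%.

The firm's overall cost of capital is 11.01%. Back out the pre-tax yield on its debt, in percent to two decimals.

Total capital V = 402 + 167 = 569.
Equity weight = 402/569 = 0.7065.
Revolver drawn weight = 167/569 = 0.2935.
Equity contribution = 0.7065 × 12.69% = 8.9655%.
Remaining for debt = 11.01% − 8.9655% = 2.0445%.
Rd × (1 − 21.4%) × 0.2935 = 2.0445%  ⇒  Rd = 8.8625%.

8.86%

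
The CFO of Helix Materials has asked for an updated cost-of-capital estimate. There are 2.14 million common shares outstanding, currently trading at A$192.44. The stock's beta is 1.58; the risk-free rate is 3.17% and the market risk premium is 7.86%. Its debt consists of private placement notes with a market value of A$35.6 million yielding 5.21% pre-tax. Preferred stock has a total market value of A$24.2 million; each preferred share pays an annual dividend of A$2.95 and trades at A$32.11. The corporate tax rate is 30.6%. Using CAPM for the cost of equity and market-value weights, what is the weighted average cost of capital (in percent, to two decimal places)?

Cost of equity via CAPM: Re = 3.17% + 1.58 × 7.86% = 15.5888%.
Cost of preferred: Rp = 2.95 / 32.11 = 9.1872%.
Market value of equity E = 192.44 × 2.14m = 411.8216m.
Total capital V = 411.8216 + 24.2 + 35.6 = 471.6216.
Equity: weight = 411.8216/471.6216 = 0.8732; cost = 15.5888%.
Preferred: weight = 24.2/471.6216 = 0.0513; cost = 9.1872%.
Private placement notes: weight = 35.6/471.6216 = 0.0755; after-tax cost = 5.21% × (1 − 30.6%) = 3.6157%.
WACC = 0.8732 × 15.5888% + 0.0513 × 9.1872% + 0.0755 × 3.6157% = 14.3565%.

14.36%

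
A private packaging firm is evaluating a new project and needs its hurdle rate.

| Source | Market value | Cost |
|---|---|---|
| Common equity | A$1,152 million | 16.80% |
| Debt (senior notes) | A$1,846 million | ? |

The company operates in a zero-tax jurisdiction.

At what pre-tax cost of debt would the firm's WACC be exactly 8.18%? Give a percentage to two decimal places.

2.80%

Total capital V = 1152 + 1846 = 2998.
Equity weight = 1152/2998 = 0.3843.
Senior notes weight = 1846/2998 = 0.6157.
Equity contribution = 0.3843 × 16.8% = 6.4555%.
Remaining for debt = 8.18% − 6.4555% = 1.7245%.
Rd × (1 − 0%) × 0.6157 = 1.7245%  ⇒  Rd = 2.8007%.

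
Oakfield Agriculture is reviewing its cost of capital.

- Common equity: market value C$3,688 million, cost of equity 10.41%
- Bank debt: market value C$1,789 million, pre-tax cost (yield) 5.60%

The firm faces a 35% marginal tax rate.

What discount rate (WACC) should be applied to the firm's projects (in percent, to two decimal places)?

8.20%

Total capital V = 3688 + 1789 = 5477.
Equity: weight = 3688/5477 = 0.6734; cost = 10.41%.
Bank debt: weight = 1789/5477 = 0.3266; after-tax cost = 5.6% × (1 − 35%) = 3.6400%.
WACC = 0.6734 × 10.4100% + 0.3266 × 3.6400% = 8.1987%.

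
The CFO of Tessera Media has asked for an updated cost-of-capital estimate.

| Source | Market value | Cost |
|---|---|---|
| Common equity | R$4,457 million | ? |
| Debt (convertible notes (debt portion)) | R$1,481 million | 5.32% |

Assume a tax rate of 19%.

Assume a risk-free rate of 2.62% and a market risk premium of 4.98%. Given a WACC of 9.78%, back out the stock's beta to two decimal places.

Total capital V = 4457 + 1481 = 5938.
Equity weight = 4457/5938 = 0.7506.
Convertible notes (debt portion) weight = 1481/5938 = 0.2494.
Debt contribution = 0.2494 × 5.32% × (1 − 19%) = 1.0748%.
Required equity contribution = 9.78% − 1.0748% = 8.7052%  ⇒  Re = 11.5979%.
CAPM: 11.5979% = 2.62% + β × 4.98%  ⇒  β = 1.8028.

1.80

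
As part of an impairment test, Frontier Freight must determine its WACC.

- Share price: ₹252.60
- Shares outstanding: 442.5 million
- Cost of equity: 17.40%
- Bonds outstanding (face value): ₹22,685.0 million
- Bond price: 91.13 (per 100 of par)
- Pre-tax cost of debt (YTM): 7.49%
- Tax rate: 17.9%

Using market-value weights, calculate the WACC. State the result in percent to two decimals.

Market value of equity E = 252.6 × 442.5m = 111775.5m. Market value of debt D = 22685m × 91.13/100 = 20672.8405m.
Total capital V = 111775.5 + 20672.8405 = 132448.3405.
Equity: weight = 111775.5/132448.3405 = 0.8439; cost = 17.4%.
Bonds outstanding: weight = 20672.8405/132448.3405 = 0.1561; after-tax cost = 7.49% × (1 − 17.9%) = 6.1493%.
WACC = 0.8439 × 17.4000% + 0.1561 × 6.1493% = 15.6440%.

15.64%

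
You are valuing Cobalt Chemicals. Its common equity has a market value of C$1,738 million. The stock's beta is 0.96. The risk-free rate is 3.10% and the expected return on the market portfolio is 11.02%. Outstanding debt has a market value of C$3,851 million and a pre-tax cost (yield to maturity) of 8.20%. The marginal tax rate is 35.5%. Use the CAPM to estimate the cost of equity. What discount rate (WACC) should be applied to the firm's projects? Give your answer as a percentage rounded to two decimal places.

Market risk premium = 11.02% − 3.1% = 7.92%.
Cost of equity via CAPM: Re = 3.1% + 0.96 × 7.92% = 10.7032%.
Total capital V = 1738 + 3851 = 5589.
Equity: weight = 1738/5589 = 0.3110; cost = 10.7032%.
Debt: weight = 3851/5589 = 0.6890; after-tax cost = 8.2% × (1 − 35.5%) = 5.2890%.
WACC = 0.3110 × 10.7032% + 0.6890 × 5.2890% = 6.9726%.

6.97%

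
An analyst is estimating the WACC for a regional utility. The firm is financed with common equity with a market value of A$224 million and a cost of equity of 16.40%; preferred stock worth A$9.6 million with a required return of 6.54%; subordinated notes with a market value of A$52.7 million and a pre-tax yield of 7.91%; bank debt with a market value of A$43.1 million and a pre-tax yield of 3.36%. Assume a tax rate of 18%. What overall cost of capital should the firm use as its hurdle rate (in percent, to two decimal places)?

Total capital V = 224 + 9.6 + 52.7 + 43.1 = 329.4.
Equity: weight = 224/329.4 = 0.6800; cost = 16.4%.
Preferred: weight = 9.6/329.4 = 0.0291; cost = 6.54%.
Subordinated notes: weight = 52.7/329.4 = 0.1600; after-tax cost = 7.91% × (1 − 18%) = 6.4862%.
Bank debt: weight = 43.1/329.4 = 0.1308; after-tax cost = 3.36% × (1 − 18%) = 2.7552%.
WACC = 0.6800 × 16.4000% + 0.0291 × 6.5400% + 0.1600 × 6.4862% + 0.1308 × 2.7552% = 12.7412%.

12.74%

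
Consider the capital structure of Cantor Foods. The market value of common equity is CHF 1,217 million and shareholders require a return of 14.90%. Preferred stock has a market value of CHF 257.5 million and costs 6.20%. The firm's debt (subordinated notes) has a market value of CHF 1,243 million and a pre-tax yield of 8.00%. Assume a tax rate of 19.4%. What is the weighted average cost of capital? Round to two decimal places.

Total capital V = 1217 + 257.5 + 1243 = 2717.5.
Equity: weight = 1217/2717.5 = 0.4478; cost = 14.9%.
Preferred: weight = 257.5/2717.5 = 0.0948; cost = 6.2%.
Subordinated notes: weight = 1243/2717.5 = 0.4574; after-tax cost = 8% × (1 − 19.4%) = 6.4480%.
WACC = 0.4478 × 14.9000% + 0.0948 × 6.2000% + 0.4574 × 6.4480% = 10.2096%.

10.21%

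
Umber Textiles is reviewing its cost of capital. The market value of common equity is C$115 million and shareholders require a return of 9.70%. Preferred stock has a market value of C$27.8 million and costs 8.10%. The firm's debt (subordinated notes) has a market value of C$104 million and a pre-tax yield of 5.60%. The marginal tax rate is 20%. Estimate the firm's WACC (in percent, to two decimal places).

Total capital V = 115 + 27.8 + 104 = 246.8.
Equity: weight = 115/246.8 = 0.4660; cost = 9.7%.
Preferred: weight = 27.8/246.8 = 0.1126; cost = 8.1%.
Subordinated notes: weight = 104/246.8 = 0.4214; after-tax cost = 5.6% × (1 − 20%) = 4.4800%.
WACC = 0.4660 × 9.7000% + 0.1126 × 8.1000% + 0.4214 × 4.4800% = 7.3201%.

7.32%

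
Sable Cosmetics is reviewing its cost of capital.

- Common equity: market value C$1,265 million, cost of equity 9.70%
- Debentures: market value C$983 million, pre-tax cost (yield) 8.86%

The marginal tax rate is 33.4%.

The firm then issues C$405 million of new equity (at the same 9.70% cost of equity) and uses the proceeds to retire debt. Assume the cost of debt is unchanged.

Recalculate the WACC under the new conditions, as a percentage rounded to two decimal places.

After the change:
Total capital V = 1670 + 578 = 2248.
Equity: weight = 1670/2248 = 0.7429; cost = 9.7%.
Debentures: weight = 578/2248 = 0.2571; after-tax cost = 8.86% × (1 − 33.4%) = 5.9008%.
WACC = 0.7429 × 9.7000% + 0.2571 × 5.9008% = 8.7231%.

8.72%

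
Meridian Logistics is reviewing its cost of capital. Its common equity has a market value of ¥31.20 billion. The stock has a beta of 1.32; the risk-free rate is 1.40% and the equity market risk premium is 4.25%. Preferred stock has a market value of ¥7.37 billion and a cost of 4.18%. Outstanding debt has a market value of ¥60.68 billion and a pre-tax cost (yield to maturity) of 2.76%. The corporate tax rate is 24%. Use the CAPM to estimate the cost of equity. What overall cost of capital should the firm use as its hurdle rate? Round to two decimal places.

Cost of equity via CAPM: Re = 1.4% + 1.32 × 4.25% = 7.0100%.
Total capital V = 31.2 + 7.37 + 60.68 = 99.25.
Equity: weight = 31.2/99.25 = 0.3144; cost = 7.01%.
Preferred: weight = 7.37/99.25 = 0.0743; cost = 4.18%.
Debt: weight = 60.68/99.25 = 0.6114; after-tax cost = 2.76% × (1 − 24%) = 2.0976%.
WACC = 0.3144 × 7.0100% + 0.0743 × 4.1800% + 0.6114 × 2.0976% = 3.7965%.

3.80%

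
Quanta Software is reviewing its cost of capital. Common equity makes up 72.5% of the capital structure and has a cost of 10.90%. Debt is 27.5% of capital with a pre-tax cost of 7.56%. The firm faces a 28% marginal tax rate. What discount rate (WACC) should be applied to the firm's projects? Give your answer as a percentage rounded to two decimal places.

9.40%

After-tax cost of debt = 7.56% × (1 − 28%) = 5.4432%.
WACC = 0.725 × 10.9000% + 0.275 × 5.4432% = 9.3994%.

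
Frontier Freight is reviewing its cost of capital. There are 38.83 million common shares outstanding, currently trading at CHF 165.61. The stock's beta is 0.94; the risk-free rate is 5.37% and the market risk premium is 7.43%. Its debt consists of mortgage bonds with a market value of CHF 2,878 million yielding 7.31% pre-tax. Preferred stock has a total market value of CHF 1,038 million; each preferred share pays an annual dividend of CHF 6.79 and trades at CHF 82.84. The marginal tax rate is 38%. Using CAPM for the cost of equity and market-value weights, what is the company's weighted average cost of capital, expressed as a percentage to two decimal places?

Cost of equity via CAPM: Re = 5.37% + 0.94 × 7.43% = 12.3542%.
Cost of preferred: Rp = 6.79 / 82.84 = 8.1965%.
Market value of equity E = 165.61 × 38.83m = 6430.6363m.
Total capital V = 6430.6363 + 1038 + 2878 = 10346.6363.
Equity: weight = 6430.6363/10346.6363 = 0.6215; cost = 12.3542%.
Preferred: weight = 1038/10346.6363 = 0.1003; cost = 8.1965%.
Mortgage bonds: weight = 2878/10346.6363 = 0.2782; after-tax cost = 7.31% × (1 − 38%) = 4.5322%.
WACC = 0.6215 × 12.3542% + 0.1003 × 8.1965% + 0.2782 × 4.5322% = 9.7613%.

9.76%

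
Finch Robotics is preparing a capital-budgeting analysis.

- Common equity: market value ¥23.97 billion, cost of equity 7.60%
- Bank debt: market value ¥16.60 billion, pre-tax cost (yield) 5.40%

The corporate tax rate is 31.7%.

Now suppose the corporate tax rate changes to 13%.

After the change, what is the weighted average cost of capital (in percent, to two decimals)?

After the change:
Total capital V = 23.97 + 16.6 = 40.57.
Equity: weight = 23.97/40.57 = 0.5908; cost = 7.6%.
Bank debt: weight = 16.6/40.57 = 0.4092; after-tax cost = 5.4% × (1 − 13%) = 4.6980%.
WACC = 0.5908 × 7.6000% + 0.4092 × 4.6980% = 6.4126%.

6.41%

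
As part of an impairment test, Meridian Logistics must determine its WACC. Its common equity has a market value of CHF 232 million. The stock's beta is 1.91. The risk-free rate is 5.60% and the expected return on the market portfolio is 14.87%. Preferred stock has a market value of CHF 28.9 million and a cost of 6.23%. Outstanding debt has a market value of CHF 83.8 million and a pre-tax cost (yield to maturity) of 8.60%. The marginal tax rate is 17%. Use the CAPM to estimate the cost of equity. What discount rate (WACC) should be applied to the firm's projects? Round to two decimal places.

17.94%

Market risk premium = 14.87% − 5.6% = 9.27%.
Cost of equity via CAPM: Re = 5.6% + 1.91 × 9.27% = 23.3057%.
Total capital V = 232 + 28.9 + 83.8 = 344.7.
Equity: weight = 232/344.7 = 0.6730; cost = 23.3057%.
Preferred: weight = 28.9/344.7 = 0.0838; cost = 6.23%.
Debt: weight = 83.8/344.7 = 0.2431; after-tax cost = 8.6% × (1 − 17%) = 7.1380%.
WACC = 0.6730 × 23.3057% + 0.0838 × 6.2300% + 0.2431 × 7.1380% = 17.9435%.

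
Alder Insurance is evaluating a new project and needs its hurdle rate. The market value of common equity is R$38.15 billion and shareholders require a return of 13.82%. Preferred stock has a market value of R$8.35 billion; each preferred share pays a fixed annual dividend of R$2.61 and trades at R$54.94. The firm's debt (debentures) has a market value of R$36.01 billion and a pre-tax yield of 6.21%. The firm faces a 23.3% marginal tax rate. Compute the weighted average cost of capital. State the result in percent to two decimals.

Cost of preferred: Rp = 2.61 / 54.94 = 4.7506%.
Total capital V = 38.15 + 8.35 + 36.01 = 82.51.
Equity: weight = 38.15/82.51 = 0.4624; cost = 13.82%.
Preferred: weight = 8.35/82.51 = 0.1012; cost = 4.7506%.
Debentures: weight = 36.01/82.51 = 0.4364; after-tax cost = 6.21% × (1 − 23.3%) = 4.7631%.
WACC = 0.4624 × 13.8200% + 0.1012 × 4.7506% + 0.4364 × 4.7631% = 8.9494%.

8.95%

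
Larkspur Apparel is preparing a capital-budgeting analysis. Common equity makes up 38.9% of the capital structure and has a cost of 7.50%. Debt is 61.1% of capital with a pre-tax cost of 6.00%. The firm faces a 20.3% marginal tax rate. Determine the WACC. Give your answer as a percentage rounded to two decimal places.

5.84%

After-tax cost of debt = 6% × (1 − 20.3%) = 4.7820%.
WACC = 0.389 × 7.5000% + 0.611 × 4.7820% = 5.8393%.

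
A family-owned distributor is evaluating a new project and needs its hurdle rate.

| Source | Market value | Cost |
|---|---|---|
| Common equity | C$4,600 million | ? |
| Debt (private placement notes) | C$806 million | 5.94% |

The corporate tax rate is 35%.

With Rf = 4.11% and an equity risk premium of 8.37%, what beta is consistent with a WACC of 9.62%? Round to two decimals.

Total capital V = 4600 + 806 = 5406.
Equity weight = 4600/5406 = 0.8509.
Private placement notes weight = 806/5406 = 0.1491.
Debt contribution = 0.1491 × 5.94% × (1 − 35%) = 0.5757%.
Required equity contribution = 9.62% − 0.5757% = 9.0443%  ⇒  Re = 10.6291%.
CAPM: 10.6291% = 4.11% + β × 8.37%  ⇒  β = 0.7789.

0.78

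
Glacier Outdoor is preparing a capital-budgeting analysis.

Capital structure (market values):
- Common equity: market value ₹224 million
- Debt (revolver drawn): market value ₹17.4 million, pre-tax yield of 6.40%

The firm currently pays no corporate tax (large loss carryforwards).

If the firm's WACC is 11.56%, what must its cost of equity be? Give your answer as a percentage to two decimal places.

Total capital V = 224 + 17.4 = 241.4.
Equity weight = 224/241.4 = 0.9279.
Revolver drawn weight = 17.4/241.4 = 0.0721.
Debt contribution = 0.0721 × 6.4% × (1 − 0%) = 0.4613%.
Required equity contribution = 11.56% − 0.4613% = 11.0987%.
Re = 11.0987% / 0.9279 = 11.9608%.

11.96%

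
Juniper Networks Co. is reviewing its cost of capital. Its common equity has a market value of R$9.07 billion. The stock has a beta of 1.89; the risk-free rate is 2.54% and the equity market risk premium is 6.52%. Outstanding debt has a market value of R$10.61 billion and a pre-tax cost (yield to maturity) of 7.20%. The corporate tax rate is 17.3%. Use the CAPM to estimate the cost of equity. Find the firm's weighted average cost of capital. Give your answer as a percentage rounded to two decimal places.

Cost of equity via CAPM: Re = 2.54% + 1.89 × 6.52% = 14.8628%.
Total capital V = 9.07 + 10.61 = 19.68.
Equity: weight = 9.07/19.68 = 0.4609; cost = 14.8628%.
Debt: weight = 10.61/19.68 = 0.5391; after-tax cost = 7.2% × (1 − 17.3%) = 5.9544%.
WACC = 0.4609 × 14.8628% + 0.5391 × 5.9544% = 10.0600%.

10.06%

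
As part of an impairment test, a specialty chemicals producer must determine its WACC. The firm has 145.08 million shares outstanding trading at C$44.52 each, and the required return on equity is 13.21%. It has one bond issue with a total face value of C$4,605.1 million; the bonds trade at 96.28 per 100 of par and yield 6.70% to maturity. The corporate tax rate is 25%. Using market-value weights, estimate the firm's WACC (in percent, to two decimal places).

Market value of equity E = 44.52 × 145.08m = 6458.9616m. Market value of debt D = 4605.1m × 96.28/100 = 4433.79028m.
Total capital V = 6458.9616 + 4433.79028 = 10892.75188.
Equity: weight = 6458.9616/10892.75188 = 0.5930; cost = 13.21%.
Bonds outstanding: weight = 4433.79028/10892.75188 = 0.4070; after-tax cost = 6.7% × (1 − 25%) = 5.0250%.
WACC = 0.5930 × 13.2100% + 0.4070 × 5.0250% = 9.8784%.

9.88%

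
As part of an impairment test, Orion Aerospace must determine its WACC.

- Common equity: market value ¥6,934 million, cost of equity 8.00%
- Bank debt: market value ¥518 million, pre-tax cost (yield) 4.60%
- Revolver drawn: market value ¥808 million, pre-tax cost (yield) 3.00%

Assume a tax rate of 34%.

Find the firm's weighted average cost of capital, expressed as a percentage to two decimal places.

Total capital V = 6934 + 518 + 808 = 8260.
Equity: weight = 6934/8260 = 0.8395; cost = 8%.
Bank debt: weight = 518/8260 = 0.0627; after-tax cost = 4.6% × (1 − 34%) = 3.0360%.
Revolver drawn: weight = 808/8260 = 0.0978; after-tax cost = 3% × (1 − 34%) = 1.9800%.
WACC = 0.8395 × 8.0000% + 0.0627 × 3.0360% + 0.0978 × 1.9800% = 7.0998%.

7.10%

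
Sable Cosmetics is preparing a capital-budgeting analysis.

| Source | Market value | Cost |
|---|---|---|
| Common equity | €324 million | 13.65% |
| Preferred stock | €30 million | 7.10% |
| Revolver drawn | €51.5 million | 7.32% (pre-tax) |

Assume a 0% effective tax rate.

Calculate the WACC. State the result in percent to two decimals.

12.36%

Total capital V = 324 + 30 + 51.5 = 405.5.
Equity: weight = 324/405.5 = 0.7990; cost = 13.65%.
Preferred: weight = 30/405.5 = 0.0740; cost = 7.1%.
Revolver drawn: weight = 51.5/405.5 = 0.1270; after-tax cost = 7.32% × (1 − 0%) = 7.3200%.
WACC = 0.7990 × 13.6500% + 0.0740 × 7.1000% + 0.1270 × 7.3200% = 12.3615%.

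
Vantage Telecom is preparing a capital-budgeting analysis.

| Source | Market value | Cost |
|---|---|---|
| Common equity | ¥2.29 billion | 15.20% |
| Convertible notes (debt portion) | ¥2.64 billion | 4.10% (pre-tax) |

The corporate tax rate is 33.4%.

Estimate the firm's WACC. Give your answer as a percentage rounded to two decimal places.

Total capital V = 2.29 + 2.64 = 4.93.
Equity: weight = 2.29/4.93 = 0.4645; cost = 15.2%.
Convertible notes (debt portion): weight = 2.64/4.93 = 0.5355; after-tax cost = 4.1% × (1 − 33.4%) = 2.7306%.
WACC = 0.4645 × 15.2000% + 0.5355 × 2.7306% = 8.5227%.

8.52%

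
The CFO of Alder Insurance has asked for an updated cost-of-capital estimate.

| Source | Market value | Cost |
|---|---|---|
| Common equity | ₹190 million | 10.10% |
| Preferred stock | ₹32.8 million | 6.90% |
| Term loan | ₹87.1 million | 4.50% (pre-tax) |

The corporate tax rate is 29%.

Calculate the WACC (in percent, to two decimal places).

Total capital V = 190 + 32.8 + 87.1 = 309.9.
Equity: weight = 190/309.9 = 0.6131; cost = 10.1%.
Preferred: weight = 32.8/309.9 = 0.1058; cost = 6.9%.
Term loan: weight = 87.1/309.9 = 0.2811; after-tax cost = 4.5% × (1 − 29%) = 3.1950%.
WACC = 0.6131 × 10.1000% + 0.1058 × 6.9000% + 0.2811 × 3.1950% = 7.8206%.

7.82%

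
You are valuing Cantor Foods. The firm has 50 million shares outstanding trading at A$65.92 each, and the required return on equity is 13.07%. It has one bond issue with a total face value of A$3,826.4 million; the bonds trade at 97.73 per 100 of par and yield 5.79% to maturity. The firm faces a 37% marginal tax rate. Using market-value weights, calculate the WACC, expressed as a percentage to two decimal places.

Market value of equity E = 65.92 × 50m = 3296m. Market value of debt D = 3826.4m × 97.73/100 = 3739.54072m.
Total capital V = 3296 + 3739.54072 = 7035.54072.
Equity: weight = 3296/7035.54072 = 0.4685; cost = 13.07%.
Bonds outstanding: weight = 3739.54072/7035.54072 = 0.5315; after-tax cost = 5.79% × (1 − 37%) = 3.6477%.
WACC = 0.4685 × 13.0700% + 0.5315 × 3.6477% = 8.0618%.

8.06%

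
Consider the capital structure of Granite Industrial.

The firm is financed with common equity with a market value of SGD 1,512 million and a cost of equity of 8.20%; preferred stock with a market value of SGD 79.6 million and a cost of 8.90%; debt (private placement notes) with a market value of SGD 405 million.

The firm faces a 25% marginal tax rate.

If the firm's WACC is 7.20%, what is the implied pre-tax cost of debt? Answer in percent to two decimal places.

4.18%

Total capital V = 1512 + 79.6 + 405 = 1996.6.
Equity weight = 1512/1996.6 = 0.7573.
Preferred weight = 79.6/1996.6 = 0.0399.
Private placement notes weight = 405/1996.6 = 0.2028.
Equity contribution = 0.7573 × 8.2% = 6.2098%.
Preferred contribution = 0.0399 × 8.9% = 0.3548%.
Remaining for debt = 7.2% − 6.5646% = 0.6354%.
Rd × (1 − 25%) × 0.2028 = 0.6354%  ⇒  Rd = 4.1767%.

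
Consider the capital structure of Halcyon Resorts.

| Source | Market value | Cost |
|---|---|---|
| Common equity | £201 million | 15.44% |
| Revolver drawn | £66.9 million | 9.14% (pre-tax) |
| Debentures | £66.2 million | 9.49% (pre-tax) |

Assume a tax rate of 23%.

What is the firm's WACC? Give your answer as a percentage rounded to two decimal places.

12.15%

Total capital V = 201 + 66.9 + 66.2 = 334.1.
Equity: weight = 201/334.1 = 0.6016; cost = 15.44%.
Revolver drawn: weight = 66.9/334.1 = 0.2002; after-tax cost = 9.14% × (1 − 23%) = 7.0378%.
Debentures: weight = 66.2/334.1 = 0.1981; after-tax cost = 9.49% × (1 − 23%) = 7.3073%.
WACC = 0.6016 × 15.4400% + 0.2002 × 7.0378% + 0.1981 × 7.3073% = 12.1461%.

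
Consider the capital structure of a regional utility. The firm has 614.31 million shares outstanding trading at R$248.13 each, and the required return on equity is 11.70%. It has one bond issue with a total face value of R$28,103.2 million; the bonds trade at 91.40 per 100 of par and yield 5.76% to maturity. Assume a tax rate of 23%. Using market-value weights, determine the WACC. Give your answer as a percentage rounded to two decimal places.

10.65%

Market value of equity E = 248.13 × 614.31m = 152428.7403m. Market value of debt D = 28103.2m × 91.4/100 = 25686.3248m.
Total capital V = 152428.7403 + 25686.3248 = 178115.0651.
Equity: weight = 152428.7403/178115.0651 = 0.8558; cost = 11.7%.
Bonds outstanding: weight = 25686.3248/178115.0651 = 0.1442; after-tax cost = 5.76% × (1 − 23%) = 4.4352%.
WACC = 0.8558 × 11.7000% + 0.1442 × 4.4352% = 10.6523%.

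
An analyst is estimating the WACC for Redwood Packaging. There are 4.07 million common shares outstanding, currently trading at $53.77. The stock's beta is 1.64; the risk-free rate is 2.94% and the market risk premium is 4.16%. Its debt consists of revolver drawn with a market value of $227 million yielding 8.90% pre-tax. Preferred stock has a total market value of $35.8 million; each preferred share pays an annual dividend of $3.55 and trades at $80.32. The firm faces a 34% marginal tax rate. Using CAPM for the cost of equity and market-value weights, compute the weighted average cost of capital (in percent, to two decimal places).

Cost of equity via CAPM: Re = 2.94% + 1.64 × 4.16% = 9.7624%.
Cost of preferred: Rp = 3.55 / 80.32 = 4.4198%.
Market value of equity E = 53.77 × 4.07m = 218.8439m.
Total capital V = 218.8439 + 35.8 + 227 = 481.6439.
Equity: weight = 218.8439/481.6439 = 0.4544; cost = 9.7624%.
Preferred: weight = 35.8/481.6439 = 0.0743; cost = 4.4198%.
Revolver drawn: weight = 227/481.6439 = 0.4713; after-tax cost = 8.9% × (1 − 34%) = 5.8740%.
WACC = 0.4544 × 9.7624% + 0.0743 × 4.4198% + 0.4713 × 5.8740% = 7.5327%.

7.53%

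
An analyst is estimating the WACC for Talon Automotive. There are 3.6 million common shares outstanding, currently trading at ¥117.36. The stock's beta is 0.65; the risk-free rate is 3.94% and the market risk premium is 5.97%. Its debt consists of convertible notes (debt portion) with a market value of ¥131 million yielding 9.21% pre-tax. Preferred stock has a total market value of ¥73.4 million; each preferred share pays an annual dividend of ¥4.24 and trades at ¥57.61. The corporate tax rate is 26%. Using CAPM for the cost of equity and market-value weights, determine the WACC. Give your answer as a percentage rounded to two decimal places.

Cost of equity via CAPM: Re = 3.94% + 0.65 × 5.97% = 7.8205%.
Cost of preferred: Rp = 4.24 / 57.61 = 7.3598%.
Market value of equity E = 117.36 × 3.6m = 422.496m.
Total capital V = 422.496 + 73.4 + 131 = 626.896.
Equity: weight = 422.496/626.896 = 0.6739; cost = 7.8205%.
Preferred: weight = 73.4/626.896 = 0.1171; cost = 7.3598%.
Convertible notes (debt portion): weight = 131/626.896 = 0.2090; after-tax cost = 9.21% × (1 − 26%) = 6.8154%.
WACC = 0.6739 × 7.8205% + 0.1171 × 7.3598% + 0.2090 × 6.8154% = 7.5565%.

7.56%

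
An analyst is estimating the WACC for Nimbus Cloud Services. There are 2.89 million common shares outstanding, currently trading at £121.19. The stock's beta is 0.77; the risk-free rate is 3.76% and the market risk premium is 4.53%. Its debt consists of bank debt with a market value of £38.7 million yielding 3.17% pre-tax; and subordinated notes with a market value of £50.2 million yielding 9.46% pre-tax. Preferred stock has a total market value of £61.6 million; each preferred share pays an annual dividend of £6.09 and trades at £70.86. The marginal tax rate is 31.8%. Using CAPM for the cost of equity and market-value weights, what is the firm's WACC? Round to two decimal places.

Cost of equity via CAPM: Re = 3.76% + 0.77 × 4.53% = 7.2481%.
Cost of preferred: Rp = 6.09 / 70.86 = 8.5944%.
Market value of equity E = 121.19 × 2.89m = 350.2391m.
Total capital V = 350.2391 + 61.6 + 38.7 + 50.2 = 500.7391.
Equity: weight = 350.2391/500.7391 = 0.6994; cost = 7.2481%.
Preferred: weight = 61.6/500.7391 = 0.1230; cost = 8.5944%.
Bank debt: weight = 38.7/500.7391 = 0.0773; after-tax cost = 3.17% × (1 − 31.8%) = 2.1619%.
Subordinated notes: weight = 50.2/500.7391 = 0.1003; after-tax cost = 9.46% × (1 − 31.8%) = 6.4517%.
WACC = 0.6994 × 7.2481% + 0.1230 × 8.5944% + 0.0773 × 2.1619% + 0.1003 × 6.4517% = 6.9408%.

6.94%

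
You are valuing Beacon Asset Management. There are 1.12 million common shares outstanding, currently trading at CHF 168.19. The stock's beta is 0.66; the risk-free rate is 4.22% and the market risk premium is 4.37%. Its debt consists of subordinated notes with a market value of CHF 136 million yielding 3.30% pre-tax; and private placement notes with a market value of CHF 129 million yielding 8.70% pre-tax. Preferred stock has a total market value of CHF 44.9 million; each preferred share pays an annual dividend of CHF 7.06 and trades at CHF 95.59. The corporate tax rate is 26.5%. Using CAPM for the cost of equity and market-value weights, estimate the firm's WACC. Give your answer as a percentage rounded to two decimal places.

5.67%

Cost of equity via CAPM: Re = 4.22% + 0.66 × 4.37% = 7.1042%.
Cost of preferred: Rp = 7.06 / 95.59 = 7.3857%.
Market value of equity E = 168.19 × 1.12m = 188.3728m.
Total capital V = 188.3728 + 44.9 + 136 + 129 = 498.2728.
Equity: weight = 188.3728/498.2728 = 0.3781; cost = 7.1042%.
Preferred: weight = 44.9/498.2728 = 0.0901; cost = 7.3857%.
Subordinated notes: weight = 136/498.2728 = 0.2729; after-tax cost = 3.3% × (1 − 26.5%) = 2.4255%.
Private placement notes: weight = 129/498.2728 = 0.2589; after-tax cost = 8.7% × (1 − 26.5%) = 6.3945%.
WACC = 0.3781 × 7.1042% + 0.0901 × 7.3857% + 0.2729 × 2.4255% + 0.2589 × 6.3945% = 5.6688%.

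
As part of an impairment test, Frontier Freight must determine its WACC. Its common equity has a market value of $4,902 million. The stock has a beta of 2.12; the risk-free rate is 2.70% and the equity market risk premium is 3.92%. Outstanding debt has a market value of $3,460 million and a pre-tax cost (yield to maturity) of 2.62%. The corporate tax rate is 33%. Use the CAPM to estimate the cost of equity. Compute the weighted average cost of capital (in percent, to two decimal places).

Cost of equity via CAPM: Re = 2.7% + 2.12 × 3.92% = 11.0104%.
Total capital V = 4902 + 3460 = 8362.
Equity: weight = 4902/8362 = 0.5862; cost = 11.0104%.
Debt: weight = 3460/8362 = 0.4138; after-tax cost = 2.62% × (1 − 33%) = 1.7554%.
WACC = 0.5862 × 11.0104% + 0.4138 × 1.7554% = 7.1809%.

7.18%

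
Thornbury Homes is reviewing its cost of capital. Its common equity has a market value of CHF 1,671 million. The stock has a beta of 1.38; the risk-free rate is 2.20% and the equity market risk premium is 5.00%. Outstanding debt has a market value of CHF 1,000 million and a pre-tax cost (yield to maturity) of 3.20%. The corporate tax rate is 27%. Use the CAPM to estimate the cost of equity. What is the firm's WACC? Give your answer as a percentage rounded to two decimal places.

Cost of equity via CAPM: Re = 2.2% + 1.38 × 5.0% = 9.1000%.
Total capital V = 1671 + 1000 = 2671.
Equity: weight = 1671/2671 = 0.6256; cost = 9.1%.
Debt: weight = 1000/2671 = 0.3744; after-tax cost = 3.2% × (1 − 27%) = 2.3360%.
WACC = 0.6256 × 9.1000% + 0.3744 × 2.3360% = 6.5676%.

6.57%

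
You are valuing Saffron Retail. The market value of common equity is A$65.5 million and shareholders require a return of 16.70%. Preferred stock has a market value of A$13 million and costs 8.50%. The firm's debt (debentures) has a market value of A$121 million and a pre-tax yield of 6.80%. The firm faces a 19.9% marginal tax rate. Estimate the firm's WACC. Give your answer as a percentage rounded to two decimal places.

Total capital V = 65.5 + 13 + 121 = 199.5.
Equity: weight = 65.5/199.5 = 0.3283; cost = 16.7%.
Preferred: weight = 13/199.5 = 0.0652; cost = 8.5%.
Debentures: weight = 121/199.5 = 0.6065; after-tax cost = 6.8% × (1 − 19.9%) = 5.4468%.
WACC = 0.3283 × 16.7000% + 0.0652 × 8.5000% + 0.6065 × 5.4468% = 9.3404%.

9.34%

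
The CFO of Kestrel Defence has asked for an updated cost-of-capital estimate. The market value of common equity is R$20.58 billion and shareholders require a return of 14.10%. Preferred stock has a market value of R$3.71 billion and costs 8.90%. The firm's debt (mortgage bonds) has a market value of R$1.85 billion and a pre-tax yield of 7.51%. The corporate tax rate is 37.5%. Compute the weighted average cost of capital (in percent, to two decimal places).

12.70%

Total capital V = 20.58 + 3.71 + 1.85 = 26.14.
Equity: weight = 20.58/26.14 = 0.7873; cost = 14.1%.
Preferred: weight = 3.71/26.14 = 0.1419; cost = 8.9%.
Mortgage bonds: weight = 1.85/26.14 = 0.0708; after-tax cost = 7.51% × (1 − 37.5%) = 4.6937%.
WACC = 0.7873 × 14.1000% + 0.1419 × 8.9000% + 0.0708 × 4.6937% = 12.6963%.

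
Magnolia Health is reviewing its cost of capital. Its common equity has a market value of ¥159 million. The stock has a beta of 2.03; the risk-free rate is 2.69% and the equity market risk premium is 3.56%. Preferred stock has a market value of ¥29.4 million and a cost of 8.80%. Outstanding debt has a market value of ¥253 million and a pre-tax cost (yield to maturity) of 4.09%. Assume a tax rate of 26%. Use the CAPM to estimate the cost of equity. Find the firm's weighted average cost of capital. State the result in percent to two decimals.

5.89%

Cost of equity via CAPM: Re = 2.69% + 2.03 × 3.56% = 9.9168%.
Total capital V = 159 + 29.4 + 253 = 441.4.
Equity: weight = 159/441.4 = 0.3602; cost = 9.9168%.
Preferred: weight = 29.4/441.4 = 0.0666; cost = 8.8%.
Debt: weight = 253/441.4 = 0.5732; after-tax cost = 4.09% × (1 − 26%) = 3.0266%.
WACC = 0.3602 × 9.9168% + 0.0666 × 8.8000% + 0.5732 × 3.0266% = 5.8931%.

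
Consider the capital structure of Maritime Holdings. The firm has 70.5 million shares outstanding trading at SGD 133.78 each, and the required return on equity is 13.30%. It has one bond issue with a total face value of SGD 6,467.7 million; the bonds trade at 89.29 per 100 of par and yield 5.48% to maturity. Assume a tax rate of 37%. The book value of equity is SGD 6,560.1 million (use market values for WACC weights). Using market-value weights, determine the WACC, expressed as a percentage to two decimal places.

Market value of equity E = 133.78 × 70.5m = 9431.49m. Market value of debt D = 6467.7m × 89.29/100 = 5775.00933m.
Total capital V = 9431.49 + 5775.00933 = 15206.49933.
Equity: weight = 9431.49/15206.49933 = 0.6202; cost = 13.3%.
Bonds outstanding: weight = 5775.00933/15206.49933 = 0.3798; after-tax cost = 5.48% × (1 − 37%) = 3.4524%.
WACC = 0.6202 × 13.3000% + 0.3798 × 3.4524% = 9.5602%.

9.56%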